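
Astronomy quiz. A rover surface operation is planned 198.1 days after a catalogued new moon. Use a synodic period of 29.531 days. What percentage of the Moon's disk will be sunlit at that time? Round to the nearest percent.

Reduce mod P: 198.1 − 6×29.531 = 20.91 d into the current lunation.
Phase angle: θ = 360°·(20.91 d)/(29.531 d) = 255.0°.
Illuminated fraction = (1 − cos 255.0°)/2 = (1 − (-0.260))/2 ≈ 0.630, so 63%.

63%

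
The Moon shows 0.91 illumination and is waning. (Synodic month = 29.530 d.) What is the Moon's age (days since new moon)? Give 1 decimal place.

Invert f = (1 − cos θ)/2 to get cos θ = 1 − 2(0.91) = -0.820, hence θ₀ = arccos -0.820 = 145.1°.
A waning Moon lies in 180°–360°, so θ = 360° − 145.1° = 214.9°.
Age = 29.530 × 214.9°/360° ≈ 17.63 days.

17.6 days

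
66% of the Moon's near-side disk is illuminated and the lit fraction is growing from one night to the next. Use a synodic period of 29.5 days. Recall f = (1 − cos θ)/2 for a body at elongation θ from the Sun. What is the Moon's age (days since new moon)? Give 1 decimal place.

8.9 days

Invert f = (1 − cos θ)/2 to get cos θ = 1 − 2(0.66) = -0.320, hence θ₀ = arccos -0.320 = 108.7°.
Before full moon the principal value applies: θ = 108.7°.
That fraction of the synodic month is 108.7/360 × 29.5 d ≈ 8.90 d.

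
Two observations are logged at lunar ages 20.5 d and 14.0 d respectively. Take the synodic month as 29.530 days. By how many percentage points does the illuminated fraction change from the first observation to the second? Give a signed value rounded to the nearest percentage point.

θ₁ = 360° × 20.5/29.530 = 249.9°, f₁ = (1 − cos θ₁)/2 = 0.672.
θ₂ = 360° × 14.0/29.530 = 170.7°, f₂ = (1 − cos θ₂)/2 = 0.993.
Change = f₂ − f₁ = +0.322 → +32 percentage points.

+32 pp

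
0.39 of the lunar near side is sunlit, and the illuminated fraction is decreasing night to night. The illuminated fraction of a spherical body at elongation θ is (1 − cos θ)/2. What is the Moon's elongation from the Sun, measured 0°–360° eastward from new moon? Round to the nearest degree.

283°

cos θ = 1 − 2f = 0.220, giving a principal value of 77.3°.
Waning ⇒ past full, so θ = 360° − 77.3° = 282.7°.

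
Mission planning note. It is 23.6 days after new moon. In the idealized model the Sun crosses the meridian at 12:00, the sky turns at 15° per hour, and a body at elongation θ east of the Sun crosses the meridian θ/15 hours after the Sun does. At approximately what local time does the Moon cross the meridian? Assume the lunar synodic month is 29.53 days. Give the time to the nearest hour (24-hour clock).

07:00

Phase angle: θ = 360°·(23.6 d)/(29.53 d) = 287.7°.
At 15° of sky rotation per hour, 287.7° corresponds to a 19.18 h lag.
12:00 + 19.18 h ≈ 07:11 → 07:00 to the nearest hour.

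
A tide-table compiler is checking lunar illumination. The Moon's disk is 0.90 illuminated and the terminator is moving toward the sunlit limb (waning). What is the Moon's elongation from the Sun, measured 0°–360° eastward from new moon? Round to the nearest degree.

From f = (1 − cos θ)/2: cos θ = 1 − 2×0.90 = -0.800; arccos → 143.1°.
A waning Moon lies in 180°–360°, so θ = 360° − 143.1° = 216.9°.

217°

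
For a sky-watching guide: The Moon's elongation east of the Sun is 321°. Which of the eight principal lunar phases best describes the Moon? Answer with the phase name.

waning crescent

321° lies in the waning crescent sector of the 8-phase cycle.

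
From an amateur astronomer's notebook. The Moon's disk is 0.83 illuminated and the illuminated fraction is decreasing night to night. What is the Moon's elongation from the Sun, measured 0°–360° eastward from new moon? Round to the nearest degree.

229°

cos θ = 1 − 2f = -0.660, giving a principal value of 131.3°.
Since the Moon is past full (waning), take the reflex angle: θ = 360° − 131.3° = 228.7°.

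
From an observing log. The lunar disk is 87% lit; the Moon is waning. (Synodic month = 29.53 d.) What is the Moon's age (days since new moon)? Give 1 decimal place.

Invert f = (1 − cos θ)/2 to get cos θ = 1 − 2(0.87) = -0.740, hence θ₀ = arccos -0.740 = 137.7°.
Since the Moon is past full (waning), take the reflex angle: θ = 360° − 137.7° = 222.3°.
At 360°/29.53 d per day, 222.3° corresponds to 18.23 days.

18.2 days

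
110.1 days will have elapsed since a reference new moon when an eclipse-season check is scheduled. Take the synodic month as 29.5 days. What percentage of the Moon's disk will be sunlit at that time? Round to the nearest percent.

56%

Reduce mod P: 110.1 − 3×29.5 = 21.60 d into the current lunation.
The Moon has covered 21.60/29.5 of its cycle, so θ ≈ 360° × 21.60/29.5 = 263.6°.
cos 263.6° = (-0.112), so f = (1 − (-0.112))/2 = 0.556, so 56%.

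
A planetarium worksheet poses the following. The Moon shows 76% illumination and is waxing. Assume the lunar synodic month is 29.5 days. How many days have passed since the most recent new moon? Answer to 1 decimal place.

9.9 days

cos θ = 1 − 2f = -0.520, giving a principal value of 121.3°.
The Moon is waxing (0°–180°), so θ = 121.3° directly.
That fraction of the synodic month is 121.3/360 × 29.5 d ≈ 9.94 d.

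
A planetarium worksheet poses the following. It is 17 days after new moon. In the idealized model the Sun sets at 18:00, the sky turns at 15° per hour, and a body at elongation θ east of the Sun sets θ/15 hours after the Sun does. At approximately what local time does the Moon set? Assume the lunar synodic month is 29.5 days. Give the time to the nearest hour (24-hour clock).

08:00

Elongation θ = 360° × 17/29.5 ≈ 207.5°.
Delay after the Sun = 207.5° / (15°/h) ≈ 13.83 h.
18:00 + 13.83 h ≈ 07:50 → 08:00 to the nearest hour.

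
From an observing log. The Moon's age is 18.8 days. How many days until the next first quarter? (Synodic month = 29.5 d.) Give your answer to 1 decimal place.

First quarter is 0.25 of the way through the cycle: age 0.25 × 29.5 = 7.375 d.
Already past this cycle's first quarter; the next is at 7.375 + 29.5 = 36.875 d, so 36.875 − 18.8 = 18.075 days.

18.1 days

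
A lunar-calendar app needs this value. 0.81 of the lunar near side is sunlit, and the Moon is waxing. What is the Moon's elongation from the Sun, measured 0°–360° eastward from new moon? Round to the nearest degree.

128°

Invert f = (1 − cos θ)/2 to get cos θ = 1 − 2(0.81) = -0.620, hence θ₀ = arccos -0.620 = 128.3°.
Waxing ⇒ before full, so θ = 128.3°.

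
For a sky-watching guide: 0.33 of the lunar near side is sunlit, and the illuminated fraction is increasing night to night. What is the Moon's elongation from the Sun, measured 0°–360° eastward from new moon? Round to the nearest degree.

Invert f = (1 − cos θ)/2 to get cos θ = 1 − 2(0.33) = 0.340, hence θ₀ = arccos 0.340 = 70.1°.
Waxing ⇒ before full, so θ = 70.1°.

70°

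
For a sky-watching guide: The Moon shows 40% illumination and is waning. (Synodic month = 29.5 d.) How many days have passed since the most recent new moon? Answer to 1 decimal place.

Invert f = (1 − cos θ)/2 to get cos θ = 1 − 2(0.40) = 0.200, hence θ₀ = arccos 0.200 = 78.5°.
A waning Moon lies in 180°–360°, so θ = 360° − 78.5° = 281.5°.
At 360°/29.5 d per day, 281.5° corresponds to 23.07 days.

23.1 days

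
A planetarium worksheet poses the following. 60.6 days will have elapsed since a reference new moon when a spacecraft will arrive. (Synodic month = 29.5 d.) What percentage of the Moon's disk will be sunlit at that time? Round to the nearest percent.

Reduce mod P: 60.6 − 2×29.5 = 1.60 d into the current lunation.
Elongation θ = 360° × 1.60/29.5 ≈ 19.5°.
Illuminated fraction = (1 − cos 19.5°)/2 = (1 − 0.942)/2 ≈ 0.029, so 3%.

3%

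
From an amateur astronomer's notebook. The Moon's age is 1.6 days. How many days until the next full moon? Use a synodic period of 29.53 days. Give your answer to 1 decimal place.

13.2 days

Full moon is 0.5 of the way through the cycle: age 0.5 × 29.53 = 14.765 d.
So 13.165 days remain (14.765 − 1.6).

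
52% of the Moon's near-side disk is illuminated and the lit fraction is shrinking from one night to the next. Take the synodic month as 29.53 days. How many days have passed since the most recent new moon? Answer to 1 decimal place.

22.0 days

From f = (1 − cos θ)/2: cos θ = 1 − 2×0.52 = -0.040; arccos → 92.3°.
Since the Moon is past full (waning), take the reflex angle: θ = 360° − 92.3° = 267.7°.
Age = 29.53 × 267.7°/360° ≈ 21.96 days.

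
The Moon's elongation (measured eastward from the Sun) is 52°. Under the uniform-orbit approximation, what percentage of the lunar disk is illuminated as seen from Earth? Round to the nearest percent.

Half-versine of 52°: (1 − 0.616)/2 = 0.192, i.e. 19%.

19%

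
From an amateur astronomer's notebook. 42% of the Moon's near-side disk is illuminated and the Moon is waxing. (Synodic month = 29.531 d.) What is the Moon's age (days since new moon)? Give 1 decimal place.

6.6 days

cos θ = 1 − 2f = 0.160, giving a principal value of 80.8°.
Waxing ⇒ before full, so θ = 80.8°.
That fraction of the synodic month is 80.8/360 × 29.531 d ≈ 6.63 d.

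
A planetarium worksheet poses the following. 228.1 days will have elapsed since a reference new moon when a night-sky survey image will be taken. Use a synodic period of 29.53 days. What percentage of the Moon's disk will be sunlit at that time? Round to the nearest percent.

228.1/29.53 = 7.724 lunations, so 7 complete cycles and 21.39 d into the next.
Elongation θ = 360° × 21.39/29.53 ≈ 260.8°.
With cos θ = (-0.160), the lit fraction is (1 − (-0.160))/2 ≈ 0.580, so 58%.

58%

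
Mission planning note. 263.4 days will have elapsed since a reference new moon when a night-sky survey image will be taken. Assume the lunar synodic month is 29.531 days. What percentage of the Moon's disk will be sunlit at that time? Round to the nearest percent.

6%

263.4 d spans 8 complete synodic months (8 × 29.531 = 236.25 d) plus 27.15 d.
Phase angle: θ = 360°·(27.15 d)/(29.531 d) = 331.0°.
cos 331.0° = 0.875, so f = (1 − 0.875)/2 = 0.063, so 6%.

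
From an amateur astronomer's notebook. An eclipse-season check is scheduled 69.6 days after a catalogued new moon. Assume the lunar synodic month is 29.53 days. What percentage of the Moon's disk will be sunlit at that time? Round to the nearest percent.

81%

Reduce mod P: 69.6 − 2×29.53 = 10.54 d into the current lunation.
The Moon has covered 10.54/29.53 of its cycle, so θ ≈ 360° × 10.54/29.53 = 128.5°.
Illuminated fraction = (1 − cos 128.5°)/2 = (1 − (-0.622))/2 ≈ 0.811, so 81%.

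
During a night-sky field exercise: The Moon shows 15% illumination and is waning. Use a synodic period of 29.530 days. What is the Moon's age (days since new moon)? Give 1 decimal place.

cos θ = 1 − 2f = 0.700, giving a principal value of 45.6°.
Since the Moon is past full (waning), take the reflex angle: θ = 360° − 45.6° = 314.4°.
At 360°/29.530 d per day, 314.4° corresponds to 25.79 days.

25.8 days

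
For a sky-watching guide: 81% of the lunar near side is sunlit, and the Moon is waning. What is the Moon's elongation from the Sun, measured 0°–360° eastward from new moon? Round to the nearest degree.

Invert f = (1 − cos θ)/2 to get cos θ = 1 − 2(0.81) = -0.620, hence θ₀ = arccos -0.620 = 128.3°.
Waning ⇒ past full, so θ = 360° − 128.3° = 231.7°.

232°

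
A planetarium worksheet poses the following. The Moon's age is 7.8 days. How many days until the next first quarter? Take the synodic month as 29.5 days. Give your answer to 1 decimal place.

First quarter is 0.25 of the way through the cycle: age 0.25 × 29.5 = 7.375 d.
Already past this cycle's first quarter; the next is at 7.375 + 29.5 = 36.875 d, so 36.875 − 7.8 = 29.075 days.

29.1 days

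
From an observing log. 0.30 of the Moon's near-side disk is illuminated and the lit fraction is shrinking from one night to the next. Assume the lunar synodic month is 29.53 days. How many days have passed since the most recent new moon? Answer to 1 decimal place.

cos θ = 1 − 2f = 0.400, giving a principal value of 66.4°.
Waning ⇒ past full, so θ = 360° − 66.4° = 293.6°.
That fraction of the synodic month is 293.6/360 × 29.53 d ≈ 24.08 d.

24.1 days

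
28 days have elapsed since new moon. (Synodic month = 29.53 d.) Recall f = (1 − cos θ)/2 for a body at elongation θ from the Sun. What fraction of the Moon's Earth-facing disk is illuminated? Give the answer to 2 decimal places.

0.03

Phase angle: θ = 360°·(28 d)/(29.53 d) = 341.3°.
Illuminated fraction = (1 − cos 341.3°)/2 = (1 − 0.947)/2 ≈ 0.026.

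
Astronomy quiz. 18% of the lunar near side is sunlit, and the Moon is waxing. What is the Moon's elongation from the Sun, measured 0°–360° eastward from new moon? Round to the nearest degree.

From f = (1 − cos θ)/2: cos θ = 1 − 2×0.18 = 0.640; arccos → 50.2°.
Waxing ⇒ before full, so θ = 50.2°.

50°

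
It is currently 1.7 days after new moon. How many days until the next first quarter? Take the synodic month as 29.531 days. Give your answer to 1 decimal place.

First quarter occurs at elongation 90°, i.e. at age 29.531 × 90/360 = 7.383 d.
That is 7.383 − 1.7 = 5.683 days ahead.

5.7 days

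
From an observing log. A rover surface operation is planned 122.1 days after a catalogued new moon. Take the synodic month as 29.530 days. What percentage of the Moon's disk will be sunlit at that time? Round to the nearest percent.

17%

122.1 d spans 4 complete synodic months (4 × 29.530 = 118.12 d) plus 3.98 d.
The Moon has covered 3.98/29.530 of its cycle, so θ ≈ 360° × 3.98/29.530 = 48.5°.
Illuminated fraction = (1 − cos 48.5°)/2 = (1 − 0.662)/2 ≈ 0.169, so 17%.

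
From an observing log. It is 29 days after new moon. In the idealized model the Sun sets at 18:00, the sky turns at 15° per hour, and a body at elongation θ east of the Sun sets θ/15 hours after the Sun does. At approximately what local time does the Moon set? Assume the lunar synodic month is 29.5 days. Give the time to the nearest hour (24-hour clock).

18:00

The Moon has covered 29/29.5 of its cycle, so θ ≈ 360° × 29/29.5 = 353.9°.
At 15° of sky rotation per hour, 353.9° corresponds to a 23.59 h lag.
18:00 + 23.59 h ≈ 17:36 → 18:00 to the nearest hour.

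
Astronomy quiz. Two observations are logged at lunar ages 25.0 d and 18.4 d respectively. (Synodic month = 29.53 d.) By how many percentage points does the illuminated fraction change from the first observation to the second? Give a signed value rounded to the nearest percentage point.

First observation: θ = 360°·25.0/29.53 = 304.8°, so f = 0.215.
Second observation: θ = 224.3°, f = 0.858.
Δf = 0.858 − 0.215 = +0.643, i.e. +64 pp.

+64 pp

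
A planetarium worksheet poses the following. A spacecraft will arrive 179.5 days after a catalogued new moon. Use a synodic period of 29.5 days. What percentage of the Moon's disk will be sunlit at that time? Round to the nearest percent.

7%

179.5/29.5 = 6.085 lunations, so 6 complete cycles and 2.50 d into the next.
Elongation θ = 360° × 2.50/29.5 ≈ 30.5°.
Illuminated fraction = (1 − cos 30.5°)/2 = (1 − 0.862)/2 ≈ 0.069, so 7%.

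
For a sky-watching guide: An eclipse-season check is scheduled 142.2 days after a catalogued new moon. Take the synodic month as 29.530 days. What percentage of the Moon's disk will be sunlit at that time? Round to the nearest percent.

30%

142.2 d spans 4 complete synodic months (4 × 29.530 = 118.12 d) plus 24.08 d.
Phase angle: θ = 360°·(24.08 d)/(29.530 d) = 293.6°.
Illuminated fraction = (1 − cos 293.6°)/2 = (1 − 0.400)/2 ≈ 0.300, so 30%.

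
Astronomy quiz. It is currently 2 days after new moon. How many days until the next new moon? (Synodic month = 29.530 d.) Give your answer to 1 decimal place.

One full lunation from the last new moon is 29.530 d; remaining = 29.530 − 2 = 27.530 d.

27.5 days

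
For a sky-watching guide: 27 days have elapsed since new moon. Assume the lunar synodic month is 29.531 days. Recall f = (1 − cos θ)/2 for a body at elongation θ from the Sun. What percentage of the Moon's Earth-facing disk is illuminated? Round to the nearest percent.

Phase angle: θ = 360°·(27 d)/(29.531 d) = 329.1°.
cos 329.1° = 0.858, so f = (1 − 0.858)/2 = 0.071, so 7%.

7%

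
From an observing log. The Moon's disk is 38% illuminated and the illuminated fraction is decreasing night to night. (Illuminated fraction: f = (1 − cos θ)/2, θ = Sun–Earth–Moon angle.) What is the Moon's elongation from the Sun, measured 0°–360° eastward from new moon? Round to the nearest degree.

284°

From f = (1 − cos θ)/2: cos θ = 1 − 2×0.38 = 0.240; arccos → 76.1°.
A waning Moon lies in 180°–360°, so θ = 360° − 76.1° = 283.9°.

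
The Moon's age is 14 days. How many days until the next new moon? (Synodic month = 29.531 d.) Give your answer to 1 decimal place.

15.5 days

The next new moon completes the synodic month: 29.531 − 14 = 15.531 days.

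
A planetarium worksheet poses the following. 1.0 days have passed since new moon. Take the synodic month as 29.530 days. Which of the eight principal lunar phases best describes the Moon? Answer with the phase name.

new moon

At 1.0/29.530 of the cycle, θ ≈ 12° — the new moon range.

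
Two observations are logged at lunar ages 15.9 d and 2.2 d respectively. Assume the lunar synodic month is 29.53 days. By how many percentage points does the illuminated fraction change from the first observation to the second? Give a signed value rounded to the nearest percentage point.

-93 percentage points

θ₁ = 360° × 15.9/29.53 = 193.8°, f₁ = (1 − cos θ₁)/2 = 0.985.
θ₂ = 360° × 2.2/29.53 = 26.8°, f₂ = (1 − cos θ₂)/2 = 0.054.
Change = f₂ − f₁ = -0.932 → -93 percentage points.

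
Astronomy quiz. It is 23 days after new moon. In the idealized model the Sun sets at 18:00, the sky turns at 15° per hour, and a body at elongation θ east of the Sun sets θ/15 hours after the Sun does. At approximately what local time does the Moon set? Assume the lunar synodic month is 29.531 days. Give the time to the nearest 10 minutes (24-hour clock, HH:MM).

12:40

Elongation θ = 360° × 23/29.531 ≈ 280.4°.
Delay after the Sun = 280.4° / (15°/h) ≈ 18.69 h.
18:00 + 18.692 h ≈ 12:42 → 12:40 to the nearest ten minutes.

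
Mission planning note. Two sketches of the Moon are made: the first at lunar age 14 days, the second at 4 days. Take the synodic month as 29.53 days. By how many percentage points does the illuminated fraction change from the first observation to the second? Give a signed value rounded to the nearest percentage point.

First observation: θ = 360°·14/29.53 = 170.7°, so f = 0.993.
Second observation: θ = 48.8°, f = 0.170.
Δf = 0.170 − 0.993 = -0.823, i.e. -82 pp.

-82 pp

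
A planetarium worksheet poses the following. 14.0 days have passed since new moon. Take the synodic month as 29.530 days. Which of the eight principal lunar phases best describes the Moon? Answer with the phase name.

θ ≈ 360° × 14.0/29.530 = 171°, which falls in the full moon sector.

full moon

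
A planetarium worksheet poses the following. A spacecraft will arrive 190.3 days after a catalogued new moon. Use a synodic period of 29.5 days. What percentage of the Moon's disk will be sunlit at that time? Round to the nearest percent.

Reduce mod P: 190.3 − 6×29.5 = 13.30 d into the current lunation.
Elongation θ = 360° × 13.30/29.5 ≈ 162.3°.
Illuminated fraction = (1 − cos 162.3°)/2 = (1 − (-0.953))/2 ≈ 0.976, so 98%.

98%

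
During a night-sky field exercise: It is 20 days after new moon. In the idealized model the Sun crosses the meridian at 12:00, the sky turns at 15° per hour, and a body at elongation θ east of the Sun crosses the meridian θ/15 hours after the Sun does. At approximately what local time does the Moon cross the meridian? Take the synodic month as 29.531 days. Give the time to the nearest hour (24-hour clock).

Elongation θ = 360° × 20/29.531 ≈ 243.8°.
Delay after the Sun = 243.8° / (15°/h) ≈ 16.25 h.
12:00 + 16.25 h ≈ 04:15 → 04:00 to the nearest hour.

04:00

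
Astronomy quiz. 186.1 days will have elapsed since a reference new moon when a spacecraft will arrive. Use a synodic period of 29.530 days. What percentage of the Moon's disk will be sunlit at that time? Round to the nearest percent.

66%

186.1/29.530 = 6.302 lunations, so 6 complete cycles and 8.92 d into the next.
Phase angle: θ = 360°·(8.92 d)/(29.530 d) = 108.7°.
With cos θ = (-0.321), the lit fraction is (1 − (-0.321))/2 ≈ 0.661, so 66%.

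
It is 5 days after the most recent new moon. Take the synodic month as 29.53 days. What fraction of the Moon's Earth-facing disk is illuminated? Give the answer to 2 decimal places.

Elongation θ = 360° × 5/29.53 ≈ 61.0°.
Illuminated fraction = (1 − cos 61.0°)/2 = (1 − 0.485)/2 ≈ 0.257.

0.26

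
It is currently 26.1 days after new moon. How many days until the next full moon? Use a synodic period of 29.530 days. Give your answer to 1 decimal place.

Full moon occurs at elongation 180°, i.e. at age 29.530 × 180/360 = 14.765 d.
This lunation's full moon (14.765 d) has passed, so add one period: 44.295 − 26.1 = 18.195 days.

18.2 days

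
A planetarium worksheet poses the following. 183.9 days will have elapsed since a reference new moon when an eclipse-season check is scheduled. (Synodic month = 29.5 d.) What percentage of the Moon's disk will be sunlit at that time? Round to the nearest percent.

45%

183.9 d spans 6 complete synodic months (6 × 29.5 = 177.00 d) plus 6.90 d.
Elongation θ = 360° × 6.90/29.5 ≈ 84.2°.
Illuminated fraction = (1 − cos 84.2°)/2 = (1 − 0.101)/2 ≈ 0.450, so 45%.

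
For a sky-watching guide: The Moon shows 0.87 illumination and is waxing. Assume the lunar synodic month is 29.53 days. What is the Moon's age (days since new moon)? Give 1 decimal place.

11.3 days

Invert f = (1 − cos θ)/2 to get cos θ = 1 − 2(0.87) = -0.740, hence θ₀ = arccos -0.740 = 137.7°.
Waxing ⇒ before full, so θ = 137.7°.
That fraction of the synodic month is 137.7/360 × 29.53 d ≈ 11.30 d.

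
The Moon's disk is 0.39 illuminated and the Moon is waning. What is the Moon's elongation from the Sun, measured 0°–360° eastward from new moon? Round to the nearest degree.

283°

cos θ = 1 − 2f = 0.220, giving a principal value of 77.3°.
A waning Moon lies in 180°–360°, so θ = 360° − 77.3° = 282.7°.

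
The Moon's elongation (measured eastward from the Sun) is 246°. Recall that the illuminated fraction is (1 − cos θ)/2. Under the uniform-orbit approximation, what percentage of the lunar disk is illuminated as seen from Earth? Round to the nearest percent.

70%

f = (1 − cos 246°)/2 = (1 − (-0.407))/2 ≈ 0.703, i.e. 70%.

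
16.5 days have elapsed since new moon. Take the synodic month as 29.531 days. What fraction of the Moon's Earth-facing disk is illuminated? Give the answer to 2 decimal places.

Elongation θ = 360° × 16.5/29.531 ≈ 201.1°.
cos 201.1° = (-0.933), so f = (1 − (-0.933))/2 = 0.966.

0.97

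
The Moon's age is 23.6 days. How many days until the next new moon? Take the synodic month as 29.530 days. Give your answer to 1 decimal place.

One full lunation from the last new moon is 29.530 d; remaining = 29.530 − 23.6 = 5.930 d.

5.9 days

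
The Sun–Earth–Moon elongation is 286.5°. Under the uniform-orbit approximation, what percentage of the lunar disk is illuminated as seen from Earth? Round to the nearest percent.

36%

Half-versine of 286.5°: (1 − 0.284)/2 = 0.358, i.e. 36%.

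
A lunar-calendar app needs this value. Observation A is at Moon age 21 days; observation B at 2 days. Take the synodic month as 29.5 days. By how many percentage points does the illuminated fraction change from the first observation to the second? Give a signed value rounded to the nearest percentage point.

-57 percentage points

First observation: θ = 360°·21/29.5 = 256.3°, so f = 0.619.
Second observation: θ = 24.4°, f = 0.045.
Δf = 0.045 − 0.619 = -0.574, i.e. -57 pp.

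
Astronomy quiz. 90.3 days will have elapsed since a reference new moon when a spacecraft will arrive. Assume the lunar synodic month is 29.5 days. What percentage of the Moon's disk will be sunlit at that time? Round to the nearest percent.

90.3 d spans 3 complete synodic months (3 × 29.5 = 88.50 d) plus 1.80 d.
Elongation θ = 360° × 1.80/29.5 ≈ 22.0°.
With cos θ = 0.927, the lit fraction is (1 − 0.927)/2 ≈ 0.036, so 4%.

4%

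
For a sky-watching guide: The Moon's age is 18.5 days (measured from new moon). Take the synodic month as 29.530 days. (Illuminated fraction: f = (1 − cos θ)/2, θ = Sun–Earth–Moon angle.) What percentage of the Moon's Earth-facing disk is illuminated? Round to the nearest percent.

85%

The Moon has covered 18.5/29.530 of its cycle, so θ ≈ 360° × 18.5/29.530 = 225.5°.
Illuminated fraction = (1 − cos 225.5°)/2 = (1 − (-0.700))/2 ≈ 0.850, so 85%.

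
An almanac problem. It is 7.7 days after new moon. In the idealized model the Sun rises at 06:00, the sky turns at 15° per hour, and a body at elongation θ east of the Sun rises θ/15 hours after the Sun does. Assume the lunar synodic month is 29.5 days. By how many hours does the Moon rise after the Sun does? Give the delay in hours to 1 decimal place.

The Moon has covered 7.7/29.5 of its cycle, so θ ≈ 360° × 7.7/29.5 = 94.0°.
At 15° of sky rotation per hour, 94.0° corresponds to a 6.26 h lag.
So the Moon rises 6.26 h after the Sun.

6.3 h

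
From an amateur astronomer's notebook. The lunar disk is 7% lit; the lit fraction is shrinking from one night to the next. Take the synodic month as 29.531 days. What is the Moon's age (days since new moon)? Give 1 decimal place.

27.0 days

From f = (1 − cos θ)/2: cos θ = 1 − 2×0.07 = 0.860; arccos → 30.7°.
A waning Moon lies in 180°–360°, so θ = 360° − 30.7° = 329.3°.
At 360°/29.531 d per day, 329.3° corresponds to 27.01 days.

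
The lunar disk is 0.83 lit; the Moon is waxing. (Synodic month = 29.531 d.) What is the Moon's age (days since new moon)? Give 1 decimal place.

10.8 days

Invert f = (1 − cos θ)/2 to get cos θ = 1 − 2(0.83) = -0.660, hence θ₀ = arccos -0.660 = 131.3°.
The Moon is waxing (0°–180°), so θ = 131.3° directly.
That fraction of the synodic month is 131.3/360 × 29.531 d ≈ 10.77 d.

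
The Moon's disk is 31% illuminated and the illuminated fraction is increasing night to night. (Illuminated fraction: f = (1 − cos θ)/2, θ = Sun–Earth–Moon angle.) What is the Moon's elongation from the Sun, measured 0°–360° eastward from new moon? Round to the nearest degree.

From f = (1 − cos θ)/2: cos θ = 1 − 2×0.31 = 0.380; arccos → 67.7°.
The Moon is waxing (0°–180°), so θ = 67.7° directly.

68°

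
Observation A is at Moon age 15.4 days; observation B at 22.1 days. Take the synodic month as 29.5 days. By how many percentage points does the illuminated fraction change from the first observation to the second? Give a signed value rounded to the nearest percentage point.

-49 percentage points

θ₁ = 360° × 15.4/29.5 = 187.9°, f₁ = (1 − cos θ₁)/2 = 0.995.
θ₂ = 360° × 22.1/29.5 = 269.7°, f₂ = (1 − cos θ₂)/2 = 0.503.
Change = f₂ − f₁ = -0.493 → -49 percentage points.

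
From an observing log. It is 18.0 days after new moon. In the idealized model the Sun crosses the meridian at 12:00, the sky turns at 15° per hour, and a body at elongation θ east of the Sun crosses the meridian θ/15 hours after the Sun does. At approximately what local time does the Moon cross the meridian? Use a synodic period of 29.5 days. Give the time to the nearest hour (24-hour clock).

03:00

Phase angle: θ = 360°·(18.0 d)/(29.5 d) = 219.7°.
The Moon trails the Sun by θ/15 = 219.7/15 ≈ 14.64 hours.
12:00 + 14.64 h ≈ 02:39 → 03:00 to the nearest hour.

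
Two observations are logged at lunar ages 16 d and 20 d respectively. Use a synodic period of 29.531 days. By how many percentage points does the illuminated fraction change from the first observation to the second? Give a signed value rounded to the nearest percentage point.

-26 pp

First observation: θ = 360°·16/29.531 = 195.0°, so f = 0.983.
Second observation: θ = 243.8°, f = 0.721.
Δf = 0.721 − 0.983 = -0.262, i.e. -26 pp.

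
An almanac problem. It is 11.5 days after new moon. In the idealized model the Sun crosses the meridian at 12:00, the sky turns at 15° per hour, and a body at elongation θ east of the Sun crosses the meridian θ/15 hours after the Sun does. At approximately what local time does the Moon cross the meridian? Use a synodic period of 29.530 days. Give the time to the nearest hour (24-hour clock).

21:00

Phase angle: θ = 360°·(11.5 d)/(29.530 d) = 140.2°.
The Moon trails the Sun by θ/15 = 140.2/15 ≈ 9.35 hours.
12:00 + 9.35 h ≈ 21:21 → 21:00 to the nearest hour.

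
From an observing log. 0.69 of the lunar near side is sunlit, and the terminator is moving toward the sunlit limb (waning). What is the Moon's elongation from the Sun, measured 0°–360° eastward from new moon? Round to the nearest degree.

248°

Invert f = (1 − cos θ)/2 to get cos θ = 1 − 2(0.69) = -0.380, hence θ₀ = arccos -0.380 = 112.3°.
Since the Moon is past full (waning), take the reflex angle: θ = 360° − 112.3° = 247.7°.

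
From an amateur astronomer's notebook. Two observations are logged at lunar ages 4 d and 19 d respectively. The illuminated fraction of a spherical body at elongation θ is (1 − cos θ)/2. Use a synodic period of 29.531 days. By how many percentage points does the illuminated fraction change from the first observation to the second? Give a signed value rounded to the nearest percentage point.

+64 percentage points

First observation: θ = 360°·4/29.531 = 48.8°, so f = 0.170.
Second observation: θ = 231.6°, f = 0.810.
Δf = 0.810 − 0.170 = +0.640, i.e. +64 pp.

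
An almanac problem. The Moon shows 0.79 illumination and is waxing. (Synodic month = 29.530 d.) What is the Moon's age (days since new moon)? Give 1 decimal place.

10.3 days

From f = (1 − cos θ)/2: cos θ = 1 − 2×0.79 = -0.580; arccos → 125.5°.
Waxing ⇒ before full, so θ = 125.5°.
That fraction of the synodic month is 125.5/360 × 29.530 d ≈ 10.29 d.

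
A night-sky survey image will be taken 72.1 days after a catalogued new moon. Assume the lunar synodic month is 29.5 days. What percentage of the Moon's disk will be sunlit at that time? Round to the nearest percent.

97%

72.1 d spans 2 complete synodic months (2 × 29.5 = 59.00 d) plus 13.10 d.
The Moon has covered 13.10/29.5 of its cycle, so θ ≈ 360° × 13.10/29.5 = 159.9°.
cos 159.9° = (-0.939), so f = (1 − (-0.939))/2 = 0.969, so 97%.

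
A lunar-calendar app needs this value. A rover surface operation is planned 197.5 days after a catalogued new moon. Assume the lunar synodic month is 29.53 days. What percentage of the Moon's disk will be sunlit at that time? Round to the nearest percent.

69%

197.5/29.53 = 6.688 lunations, so 6 complete cycles and 20.32 d into the next.
Elongation θ = 360° × 20.32/29.53 ≈ 247.7°.
With cos θ = (-0.379), the lit fraction is (1 − (-0.379))/2 ≈ 0.690, so 69%.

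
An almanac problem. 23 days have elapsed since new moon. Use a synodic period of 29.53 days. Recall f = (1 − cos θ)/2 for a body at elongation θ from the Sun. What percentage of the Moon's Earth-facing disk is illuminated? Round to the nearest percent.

41%

Elongation θ = 360° × 23/29.53 ≈ 280.4°.
With cos θ = 0.180, the lit fraction is (1 − 0.180)/2 ≈ 0.410, so 41%.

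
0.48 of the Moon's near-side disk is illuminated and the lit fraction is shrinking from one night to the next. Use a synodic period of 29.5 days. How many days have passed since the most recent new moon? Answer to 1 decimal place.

cos θ = 1 − 2f = 0.040, giving a principal value of 87.7°.
Since the Moon is past full (waning), take the reflex angle: θ = 360° − 87.7° = 272.3°.
That fraction of the synodic month is 272.3/360 × 29.5 d ≈ 22.31 d.

22.3 days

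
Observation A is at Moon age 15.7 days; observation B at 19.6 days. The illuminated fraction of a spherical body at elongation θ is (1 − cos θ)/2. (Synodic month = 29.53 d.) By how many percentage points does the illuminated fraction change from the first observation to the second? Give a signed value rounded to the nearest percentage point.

First observation: θ = 360°·15.7/29.53 = 191.4°, so f = 0.990.
Second observation: θ = 238.9°, f = 0.758.
Δf = 0.758 − 0.990 = -0.232, i.e. -23 pp.

-23 percentage points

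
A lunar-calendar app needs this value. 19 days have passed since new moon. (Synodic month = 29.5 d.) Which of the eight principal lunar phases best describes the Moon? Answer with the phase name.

waning gibbous

θ ≈ 360° × 19/29.5 = 232°, which falls in the waning gibbous sector.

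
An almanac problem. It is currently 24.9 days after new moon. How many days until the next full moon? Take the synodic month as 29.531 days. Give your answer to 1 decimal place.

Full moon is 0.5 of the way through the cycle: age 0.5 × 29.531 = 14.765 d.
Already past this cycle's full moon; the next is at 14.765 + 29.531 = 44.296 d, so 44.296 − 24.9 = 19.396 days.

19.4 days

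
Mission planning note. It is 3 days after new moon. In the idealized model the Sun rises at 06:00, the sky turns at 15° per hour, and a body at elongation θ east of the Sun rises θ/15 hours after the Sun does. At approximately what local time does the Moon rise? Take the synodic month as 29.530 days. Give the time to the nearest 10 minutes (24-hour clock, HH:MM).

08:30

Phase angle: θ = 360°·(3 d)/(29.530 d) = 36.6°.
At 15° of sky rotation per hour, 36.6° corresponds to a 2.44 h lag.
06:00 + 2.438 h ≈ 08:26 → 08:30 to the nearest ten minutes.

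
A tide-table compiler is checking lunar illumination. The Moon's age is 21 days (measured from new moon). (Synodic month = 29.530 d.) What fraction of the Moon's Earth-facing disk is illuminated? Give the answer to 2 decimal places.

The Moon has covered 21/29.530 of its cycle, so θ ≈ 360° × 21/29.530 = 256.0°.
Illuminated fraction = (1 − cos 256.0°)/2 = (1 − (-0.242))/2 ≈ 0.621.

0.62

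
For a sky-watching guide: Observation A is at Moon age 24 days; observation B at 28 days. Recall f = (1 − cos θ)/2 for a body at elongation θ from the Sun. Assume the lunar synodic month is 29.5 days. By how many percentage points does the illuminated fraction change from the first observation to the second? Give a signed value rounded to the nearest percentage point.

-28 pp

θ₁ = 360° × 24/29.5 = 292.9°, f₁ = (1 − cos θ₁)/2 = 0.306.
θ₂ = 360° × 28/29.5 = 341.7°, f₂ = (1 − cos θ₂)/2 = 0.025.
Change = f₂ − f₁ = -0.280 → -28 percentage points.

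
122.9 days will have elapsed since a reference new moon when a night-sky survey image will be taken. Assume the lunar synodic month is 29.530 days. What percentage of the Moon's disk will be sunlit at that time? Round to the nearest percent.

24%

Reduce mod P: 122.9 − 4×29.530 = 4.78 d into the current lunation.
Phase angle: θ = 360°·(4.78 d)/(29.530 d) = 58.3°.
cos 58.3° = 0.526, so f = (1 − 0.526)/2 = 0.237, so 24%.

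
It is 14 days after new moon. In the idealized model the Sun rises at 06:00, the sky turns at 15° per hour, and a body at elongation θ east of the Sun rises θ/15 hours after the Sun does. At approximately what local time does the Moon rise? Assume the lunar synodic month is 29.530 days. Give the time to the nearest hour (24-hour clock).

17:00

The Moon has covered 14/29.530 of its cycle, so θ ≈ 360° × 14/29.530 = 170.7°.
Delay after the Sun = 170.7° / (15°/h) ≈ 11.38 h.
06:00 + 11.38 h ≈ 17:23 → 17:00 to the nearest hour.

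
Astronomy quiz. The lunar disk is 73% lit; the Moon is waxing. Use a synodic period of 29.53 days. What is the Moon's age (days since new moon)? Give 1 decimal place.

9.6 days

cos θ = 1 − 2f = -0.460, giving a principal value of 117.4°.
Waxing ⇒ before full, so θ = 117.4°.
Age = 29.53 × 117.4°/360° ≈ 9.63 days.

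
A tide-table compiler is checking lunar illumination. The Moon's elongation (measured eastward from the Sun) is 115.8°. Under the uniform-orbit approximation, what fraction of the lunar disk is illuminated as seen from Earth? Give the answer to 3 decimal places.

cos 115.8° = (-0.435), so f = (1 − (-0.435))/2 = 0.718.

0.718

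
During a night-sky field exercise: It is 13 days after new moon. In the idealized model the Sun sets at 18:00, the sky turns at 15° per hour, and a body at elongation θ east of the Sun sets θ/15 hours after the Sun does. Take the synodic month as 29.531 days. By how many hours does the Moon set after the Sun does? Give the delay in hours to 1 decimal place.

10.6 h

Elongation θ = 360° × 13/29.531 ≈ 158.5°.
Delay after the Sun = 158.5° / (15°/h) ≈ 10.57 h.
So the Moon sets 10.57 h after the Sun.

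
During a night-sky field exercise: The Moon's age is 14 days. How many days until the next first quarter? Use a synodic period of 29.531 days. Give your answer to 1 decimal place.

22.9 days

First quarter occurs at elongation 90°, i.e. at age 29.531 × 90/360 = 7.383 d.
Already past this cycle's first quarter; the next is at 7.383 + 29.531 = 36.914 d, so 36.914 − 14 = 22.914 days.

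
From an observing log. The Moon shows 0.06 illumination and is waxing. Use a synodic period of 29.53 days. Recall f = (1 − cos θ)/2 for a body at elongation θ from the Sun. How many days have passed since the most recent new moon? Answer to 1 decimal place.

Invert f = (1 − cos θ)/2 to get cos θ = 1 − 2(0.06) = 0.880, hence θ₀ = arccos 0.880 = 28.4°.
Waxing ⇒ before full, so θ = 28.4°.
Age = 29.53 × 28.4°/360° ≈ 2.33 days.

2.3 days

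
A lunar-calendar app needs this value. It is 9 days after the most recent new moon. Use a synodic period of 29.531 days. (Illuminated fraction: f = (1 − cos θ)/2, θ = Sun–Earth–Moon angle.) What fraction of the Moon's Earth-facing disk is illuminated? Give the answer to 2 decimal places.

0.67

The Moon has covered 9/29.531 of its cycle, so θ ≈ 360° × 9/29.531 = 109.7°.
cos 109.7° = (-0.337), so f = (1 − (-0.337))/2 = 0.669.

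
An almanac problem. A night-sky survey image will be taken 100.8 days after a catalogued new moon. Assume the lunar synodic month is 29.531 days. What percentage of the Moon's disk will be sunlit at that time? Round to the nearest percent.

100.8 d spans 3 complete synodic months (3 × 29.531 = 88.59 d) plus 12.21 d.
The Moon has covered 12.21/29.531 of its cycle, so θ ≈ 360° × 12.21/29.531 = 148.8°.
Illuminated fraction = (1 − cos 148.8°)/2 = (1 − (-0.855))/2 ≈ 0.928, so 93%.

93%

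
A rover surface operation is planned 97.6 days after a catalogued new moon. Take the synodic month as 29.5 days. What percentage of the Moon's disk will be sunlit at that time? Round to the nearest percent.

97.6 d spans 3 complete synodic months (3 × 29.5 = 88.50 d) plus 9.10 d.
Elongation θ = 360° × 9.10/29.5 ≈ 111.1°.
Illuminated fraction = (1 − cos 111.1°)/2 = (1 − (-0.359))/2 ≈ 0.680, so 68%.

68%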